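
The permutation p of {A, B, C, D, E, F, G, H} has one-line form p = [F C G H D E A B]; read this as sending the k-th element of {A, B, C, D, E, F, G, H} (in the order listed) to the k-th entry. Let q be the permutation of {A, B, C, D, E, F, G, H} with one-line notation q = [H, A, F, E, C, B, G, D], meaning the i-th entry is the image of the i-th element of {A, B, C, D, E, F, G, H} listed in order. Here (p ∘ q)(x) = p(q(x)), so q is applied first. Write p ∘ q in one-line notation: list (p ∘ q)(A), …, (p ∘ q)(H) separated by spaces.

B F E D G C A H

Chase each element through q then p: A → H → B; B → A → F; C → F → E; D → E → D; E → C → G; F → B → C; G → G → A; H → D → H.
So p ∘ q in one-line form is B F E D G C A H.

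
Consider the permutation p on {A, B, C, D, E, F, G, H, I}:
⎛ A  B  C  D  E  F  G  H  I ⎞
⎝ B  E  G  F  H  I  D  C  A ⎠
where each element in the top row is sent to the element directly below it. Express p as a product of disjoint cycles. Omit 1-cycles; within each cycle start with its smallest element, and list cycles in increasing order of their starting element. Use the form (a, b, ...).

Start at A and follow images: A → B → E → H → C → G → D → F → I → A, giving the cycle (A, B, E, H, C, G, D, F, I).
Continuing from each remaining unvisited element yields (A, B, E, H, C, G, D, F, I).

(A, B, E, H, C, G, D, F, I)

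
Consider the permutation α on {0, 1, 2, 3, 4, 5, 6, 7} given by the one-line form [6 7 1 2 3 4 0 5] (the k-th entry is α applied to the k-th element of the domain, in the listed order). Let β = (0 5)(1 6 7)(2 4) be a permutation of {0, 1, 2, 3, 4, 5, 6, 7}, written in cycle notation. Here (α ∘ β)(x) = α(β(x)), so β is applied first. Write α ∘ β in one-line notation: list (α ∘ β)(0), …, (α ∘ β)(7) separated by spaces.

4 0 3 2 1 6 5 7

For each element, apply β then α: 0 → 5 → 4; 1 → 6 → 0; 2 → 4 → 3; 3 → 3 → 2; 4 → 2 → 1; 5 → 0 → 6; 6 → 7 → 5; 7 → 1 → 7.
So α ∘ β in one-line form is 4 0 3 2 1 6 5 7.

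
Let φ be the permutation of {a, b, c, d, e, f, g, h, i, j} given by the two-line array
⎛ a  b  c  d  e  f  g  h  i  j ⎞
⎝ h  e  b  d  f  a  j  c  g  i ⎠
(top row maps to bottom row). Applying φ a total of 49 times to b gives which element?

Tracing b → e → … returns to b after 6 steps, so b lies in a 6-cycle (a h c b e f).
Since the cycle has length 6, φ^49 acts on it the same as φ^1 (49 mod 6 = 1).
Stepping 1 place around the cycle: b → e.

e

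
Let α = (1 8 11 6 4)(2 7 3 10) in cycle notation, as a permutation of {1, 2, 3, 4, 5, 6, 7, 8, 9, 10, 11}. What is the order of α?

20

The cycle type of α is (5, 4, 1, 1).
Since disjoint cycles commute, ord(α) = lcm(5, 4) = 20.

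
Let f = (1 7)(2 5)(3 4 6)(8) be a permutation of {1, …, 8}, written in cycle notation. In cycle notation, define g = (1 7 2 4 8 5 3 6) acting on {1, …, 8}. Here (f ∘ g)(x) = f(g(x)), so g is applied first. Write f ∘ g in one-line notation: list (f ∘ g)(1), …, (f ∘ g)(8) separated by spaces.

1 6 3 8 4 7 5 2

(f ∘ g)(x) = f(g(x)). Computing each image: f(g(1)) = f(7) = 1, f(g(2)) = f(4) = 6, f(g(3)) = f(6) = 3, f(g(4)) = f(8) = 8, f(g(5)) = f(3) = 4, f(g(6)) = f(1) = 7, f(g(7)) = f(2) = 5, f(g(8)) = f(5) = 2.
Hence f ∘ g = [1 6 3 8 4 7 5 2].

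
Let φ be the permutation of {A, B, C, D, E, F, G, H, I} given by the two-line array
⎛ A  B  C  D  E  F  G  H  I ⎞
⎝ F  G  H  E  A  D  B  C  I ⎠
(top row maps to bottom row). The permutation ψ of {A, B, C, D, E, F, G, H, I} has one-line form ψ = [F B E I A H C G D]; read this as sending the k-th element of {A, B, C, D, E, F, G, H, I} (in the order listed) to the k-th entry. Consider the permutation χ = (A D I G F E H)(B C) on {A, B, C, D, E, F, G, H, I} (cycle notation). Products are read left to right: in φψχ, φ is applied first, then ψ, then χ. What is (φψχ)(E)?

E

Apply the permutations in order: φ(E) = A, then ψ(A) = F, then χ(F) = E. So (φψχ)(E) = E.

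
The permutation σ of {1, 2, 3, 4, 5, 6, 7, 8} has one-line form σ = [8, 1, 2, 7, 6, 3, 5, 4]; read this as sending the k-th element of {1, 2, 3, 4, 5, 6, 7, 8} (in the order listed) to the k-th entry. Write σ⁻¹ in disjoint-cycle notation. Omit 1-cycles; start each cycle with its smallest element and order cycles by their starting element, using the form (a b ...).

The cycle decomposition of σ is (1 8 4 7 5 6 3 2).
Reversing each cycle (and rotating so the smallest element leads) gives σ⁻¹ = (1 2 3 6 5 7 4 8).

(1 2 3 6 5 7 4 8)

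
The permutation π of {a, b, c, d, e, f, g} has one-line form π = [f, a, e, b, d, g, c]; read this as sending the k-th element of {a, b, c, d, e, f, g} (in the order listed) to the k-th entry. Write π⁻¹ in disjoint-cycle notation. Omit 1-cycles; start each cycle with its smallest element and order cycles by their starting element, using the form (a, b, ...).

(a, b, d, e, c, g, f)

The cycle decomposition of π is (a, f, g, c, e, d, b).
Reversing each cycle (and rotating so the smallest element leads) gives π⁻¹ = (a, b, d, e, c, g, f).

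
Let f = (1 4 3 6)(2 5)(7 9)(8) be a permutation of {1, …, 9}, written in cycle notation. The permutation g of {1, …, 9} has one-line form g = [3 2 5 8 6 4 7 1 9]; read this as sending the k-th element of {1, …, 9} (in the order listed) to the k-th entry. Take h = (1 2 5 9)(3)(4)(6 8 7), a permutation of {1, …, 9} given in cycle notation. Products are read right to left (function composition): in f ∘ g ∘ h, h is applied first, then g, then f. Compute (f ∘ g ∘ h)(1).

Chase 1: h(1) = 2; g(2) = 2; f(2) = 5. Hence (f ∘ g ∘ h)(1) = 5.

5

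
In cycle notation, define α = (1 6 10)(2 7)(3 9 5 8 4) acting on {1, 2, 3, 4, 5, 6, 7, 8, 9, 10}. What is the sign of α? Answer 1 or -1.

-1

The cycle lengths are 5, 3, 2.
A cycle of length ℓ contributes ℓ−1 transpositions, so α is a product of 4 + 2 + 1 = 7 transpositions — odd.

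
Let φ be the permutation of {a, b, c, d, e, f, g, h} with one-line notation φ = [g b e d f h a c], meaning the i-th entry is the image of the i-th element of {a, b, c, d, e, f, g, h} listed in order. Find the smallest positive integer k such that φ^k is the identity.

4

The disjoint-cycle form of φ has cycle lengths 4, 2, 1, 1.
Since disjoint cycles commute, ord(φ) = lcm(4, 2) = 4.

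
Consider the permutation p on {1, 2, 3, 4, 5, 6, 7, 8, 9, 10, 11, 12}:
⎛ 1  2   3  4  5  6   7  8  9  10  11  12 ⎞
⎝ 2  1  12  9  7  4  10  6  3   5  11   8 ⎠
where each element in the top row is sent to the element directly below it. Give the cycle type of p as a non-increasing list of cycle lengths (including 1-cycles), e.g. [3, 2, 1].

[6, 3, 2, 1]

The disjoint cycles are (1 2)(3 12 8 6 4 9)(5 7 10)(11), with lengths 6, 3, 2, 1 in non-increasing order.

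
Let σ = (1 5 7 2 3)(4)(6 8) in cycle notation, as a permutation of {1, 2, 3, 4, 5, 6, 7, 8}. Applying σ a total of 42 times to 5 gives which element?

2

5 lies in the 5-cycle (1 5 7 2 3).
Powers repeat with period 5 on this cycle, and 42 mod 5 = 2, so σ^42(5) = σ^2(5).
Advancing 2 steps from 5: 5 → 7 → 2.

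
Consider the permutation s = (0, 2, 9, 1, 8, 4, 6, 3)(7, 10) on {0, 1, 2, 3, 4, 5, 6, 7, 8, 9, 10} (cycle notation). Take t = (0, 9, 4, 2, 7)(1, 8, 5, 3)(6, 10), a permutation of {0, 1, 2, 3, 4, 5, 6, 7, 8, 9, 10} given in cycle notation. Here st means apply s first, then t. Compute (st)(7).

6

First apply s: s(7) = 10, then t(10) = 6. Thus (st)(7) = 6.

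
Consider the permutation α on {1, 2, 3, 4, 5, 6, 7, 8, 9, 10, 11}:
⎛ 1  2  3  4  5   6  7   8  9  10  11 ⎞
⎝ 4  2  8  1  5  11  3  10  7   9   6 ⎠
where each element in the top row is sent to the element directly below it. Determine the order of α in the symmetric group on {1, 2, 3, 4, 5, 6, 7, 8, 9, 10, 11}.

Writing α as disjoint cycles, the cycle lengths are 5, 2, 2, 1, 1.
Since disjoint cycles commute, ord(α) = lcm(5, 2, 2) = 10.

10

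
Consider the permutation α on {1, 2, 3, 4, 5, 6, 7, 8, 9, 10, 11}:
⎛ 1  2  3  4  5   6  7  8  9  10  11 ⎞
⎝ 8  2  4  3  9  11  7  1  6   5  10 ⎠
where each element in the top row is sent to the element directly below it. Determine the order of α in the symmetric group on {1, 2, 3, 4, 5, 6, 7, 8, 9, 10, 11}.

10

Decomposing into disjoint cycles gives cycle lengths 5, 2, 2, 1, 1.
The order is lcm(5, 2, 2) = 10.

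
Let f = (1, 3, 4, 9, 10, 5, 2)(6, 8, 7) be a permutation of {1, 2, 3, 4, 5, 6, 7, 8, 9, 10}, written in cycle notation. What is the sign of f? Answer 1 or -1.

The cycle lengths are 7, 3.
A cycle is odd iff its length is even; f has 0 even-length cycles, so sgn(f) = (−1)^0 and f is even.

1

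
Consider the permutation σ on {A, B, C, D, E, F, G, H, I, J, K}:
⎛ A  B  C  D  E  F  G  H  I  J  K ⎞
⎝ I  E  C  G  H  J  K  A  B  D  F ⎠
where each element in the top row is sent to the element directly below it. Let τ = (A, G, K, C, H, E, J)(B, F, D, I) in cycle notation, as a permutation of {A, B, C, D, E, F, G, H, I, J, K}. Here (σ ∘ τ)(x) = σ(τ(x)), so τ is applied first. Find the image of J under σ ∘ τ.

τ(J) = A, then σ(A) = I; composing gives (σ ∘ τ)(J) = I.

I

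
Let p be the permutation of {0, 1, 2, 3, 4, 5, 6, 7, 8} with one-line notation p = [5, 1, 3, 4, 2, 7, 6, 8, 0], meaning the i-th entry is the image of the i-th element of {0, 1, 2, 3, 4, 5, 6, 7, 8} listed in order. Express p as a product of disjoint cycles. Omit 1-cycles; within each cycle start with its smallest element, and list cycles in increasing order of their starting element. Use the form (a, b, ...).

Iterating p from 0 gives 0 → 5 → 7 → 8 → 0; that is the 4-cycle (0, 5, 7, 8).
Repeating from the next unused element and collecting all non-trivial cycles gives (0, 5, 7, 8)(2, 3, 4).

(0, 5, 7, 8)(2, 3, 4)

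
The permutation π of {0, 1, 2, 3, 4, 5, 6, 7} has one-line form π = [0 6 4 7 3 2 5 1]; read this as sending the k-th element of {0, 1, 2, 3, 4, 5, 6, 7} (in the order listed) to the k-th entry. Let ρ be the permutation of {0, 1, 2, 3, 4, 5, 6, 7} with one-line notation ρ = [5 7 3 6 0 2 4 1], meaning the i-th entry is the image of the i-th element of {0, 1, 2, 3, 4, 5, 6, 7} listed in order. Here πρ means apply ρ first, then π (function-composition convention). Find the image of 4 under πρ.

0

(πρ)(4) = π(ρ(4)). ρ(4) = 0, then π(0) = 0. So (πρ)(4) = 0.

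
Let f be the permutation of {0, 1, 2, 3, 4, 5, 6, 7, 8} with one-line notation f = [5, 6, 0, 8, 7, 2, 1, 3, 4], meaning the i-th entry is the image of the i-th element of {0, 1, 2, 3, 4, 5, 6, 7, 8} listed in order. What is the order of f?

12

Decomposing into disjoint cycles gives cycle lengths 4, 3, 2.
The order of f is the least common multiple of its cycle lengths: lcm(4, 3, 2) = 12.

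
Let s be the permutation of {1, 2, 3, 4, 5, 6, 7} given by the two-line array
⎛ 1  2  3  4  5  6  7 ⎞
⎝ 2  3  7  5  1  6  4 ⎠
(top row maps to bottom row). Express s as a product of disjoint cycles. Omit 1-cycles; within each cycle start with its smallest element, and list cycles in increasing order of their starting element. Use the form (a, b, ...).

(1, 2, 3, 7, 4, 5)

Start at 1 and follow images: 1 → 2 → 3 → 7 → 4 → 5 → 1, giving the cycle (1, 2, 3, 7, 4, 5).
Continuing from each remaining unvisited element yields (1, 2, 3, 7, 4, 5).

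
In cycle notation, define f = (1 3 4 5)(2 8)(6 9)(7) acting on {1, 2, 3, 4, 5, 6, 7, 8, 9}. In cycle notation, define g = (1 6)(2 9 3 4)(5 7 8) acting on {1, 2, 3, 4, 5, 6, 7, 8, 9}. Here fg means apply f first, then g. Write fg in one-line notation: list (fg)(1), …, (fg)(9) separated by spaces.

For each element, apply f then g: 1 → 3 → 4; 2 → 8 → 5; 3 → 4 → 2; 4 → 5 → 7; 5 → 1 → 6; 6 → 9 → 3; 7 → 7 → 8; 8 → 2 → 9; 9 → 6 → 1.
Collecting the images, fg = [4 5 2 7 6 3 8 9 1].

4 5 2 7 6 3 8 9 1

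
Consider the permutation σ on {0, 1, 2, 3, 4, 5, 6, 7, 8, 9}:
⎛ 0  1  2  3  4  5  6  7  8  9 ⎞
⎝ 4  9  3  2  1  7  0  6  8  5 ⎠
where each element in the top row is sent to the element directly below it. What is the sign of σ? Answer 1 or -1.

In disjoint-cycle form the cycle lengths are 7, 2, 1.
A cycle is odd iff its length is even; σ has 1 even-length cycle, so sgn(σ) = (−1)^1 and σ is odd.

-1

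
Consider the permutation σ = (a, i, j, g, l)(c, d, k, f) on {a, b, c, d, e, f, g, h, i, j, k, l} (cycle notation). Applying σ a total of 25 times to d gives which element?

k

d lies in the 4-cycle (c, d, k, f).
Powers repeat with period 4 on this cycle, and 25 mod 4 = 1, so σ^25(d) = σ^1(d).
Advancing 1 step from d: d → k.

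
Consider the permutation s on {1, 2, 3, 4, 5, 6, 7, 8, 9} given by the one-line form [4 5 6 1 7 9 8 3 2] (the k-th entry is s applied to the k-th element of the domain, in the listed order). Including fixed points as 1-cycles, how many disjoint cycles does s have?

2

The cycle decomposition is (1, 4)(2, 5, 7, 8, 3, 6, 9), which has 2 cycles (counting 1-cycles).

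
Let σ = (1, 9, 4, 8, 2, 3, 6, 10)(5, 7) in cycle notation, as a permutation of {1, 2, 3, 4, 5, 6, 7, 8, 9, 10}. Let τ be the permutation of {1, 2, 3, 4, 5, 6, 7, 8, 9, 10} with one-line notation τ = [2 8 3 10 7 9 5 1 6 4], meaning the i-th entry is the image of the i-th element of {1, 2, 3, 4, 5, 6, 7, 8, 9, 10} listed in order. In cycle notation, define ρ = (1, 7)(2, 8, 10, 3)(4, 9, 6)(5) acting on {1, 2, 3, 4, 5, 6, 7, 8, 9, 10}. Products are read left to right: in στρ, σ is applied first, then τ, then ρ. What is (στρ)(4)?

Apply the permutations in order: σ(4) = 8, then τ(8) = 1, then ρ(1) = 7. So (στρ)(4) = 7.

7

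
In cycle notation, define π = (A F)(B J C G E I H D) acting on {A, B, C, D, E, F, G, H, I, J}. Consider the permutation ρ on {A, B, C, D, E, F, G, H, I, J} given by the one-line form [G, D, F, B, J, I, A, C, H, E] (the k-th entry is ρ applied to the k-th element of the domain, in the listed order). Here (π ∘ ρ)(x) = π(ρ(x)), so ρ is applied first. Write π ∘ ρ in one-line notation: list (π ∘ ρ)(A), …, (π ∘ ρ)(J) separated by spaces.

E B A J C H F G D I

For each element, apply ρ then π: A → G → E; B → D → B; C → F → A; D → B → J; E → J → C; F → I → H; G → A → F; H → C → G; I → H → D; J → E → I.
Collecting the images, π ∘ ρ = [E B A J C H F G D I].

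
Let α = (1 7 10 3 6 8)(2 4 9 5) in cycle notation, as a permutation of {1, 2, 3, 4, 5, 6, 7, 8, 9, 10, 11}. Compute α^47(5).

5 lies in the 4-cycle (2 4 9 5).
Powers repeat with period 4 on this cycle, and 47 mod 4 = 3, so α^47(5) = α^3(5).
Advancing 3 steps from 5: 5 → 2 → 4 → 9.

9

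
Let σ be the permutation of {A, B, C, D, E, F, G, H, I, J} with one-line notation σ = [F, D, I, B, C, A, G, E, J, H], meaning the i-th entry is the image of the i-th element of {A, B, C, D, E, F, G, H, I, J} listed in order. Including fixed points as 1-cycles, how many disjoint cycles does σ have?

The cycle decomposition is (A, F)(B, D)(C, I, J, H, E)(G), which has 4 cycles (counting 1-cycles).

4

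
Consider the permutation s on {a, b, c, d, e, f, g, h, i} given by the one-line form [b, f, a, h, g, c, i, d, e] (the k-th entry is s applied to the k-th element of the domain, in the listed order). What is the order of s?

12

Writing s as disjoint cycles, the cycle lengths are 4, 3, 2.
Since disjoint cycles commute, ord(s) = lcm(4, 3, 2) = 12.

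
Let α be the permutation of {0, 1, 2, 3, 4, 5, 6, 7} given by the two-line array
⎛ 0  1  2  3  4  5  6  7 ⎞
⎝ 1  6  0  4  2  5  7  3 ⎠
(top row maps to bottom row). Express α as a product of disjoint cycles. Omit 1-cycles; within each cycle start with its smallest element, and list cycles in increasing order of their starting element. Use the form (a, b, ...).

(0, 1, 6, 7, 3, 4, 2)

Iterating α from 0 gives 0 → 1 → 6 → 7 → 3 → 4 → 2 → 0; that is the 7-cycle (0, 1, 6, 7, 3, 4, 2).
Repeating from the next unused element and collecting all non-trivial cycles gives (0, 1, 6, 7, 3, 4, 2).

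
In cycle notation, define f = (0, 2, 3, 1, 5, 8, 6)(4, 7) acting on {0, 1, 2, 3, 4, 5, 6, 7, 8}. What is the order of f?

The disjoint cycles have lengths 7, 2.
The order of f is the least common multiple of its cycle lengths: lcm(7, 2) = 14.

14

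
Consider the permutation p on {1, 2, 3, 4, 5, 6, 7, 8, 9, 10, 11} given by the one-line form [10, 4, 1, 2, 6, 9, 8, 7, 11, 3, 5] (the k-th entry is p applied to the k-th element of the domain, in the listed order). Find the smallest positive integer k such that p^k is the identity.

The disjoint-cycle form of p has cycle lengths 4, 3, 2, 2.
The order of p is the least common multiple of its cycle lengths: lcm(4, 3, 2, 2) = 12.

12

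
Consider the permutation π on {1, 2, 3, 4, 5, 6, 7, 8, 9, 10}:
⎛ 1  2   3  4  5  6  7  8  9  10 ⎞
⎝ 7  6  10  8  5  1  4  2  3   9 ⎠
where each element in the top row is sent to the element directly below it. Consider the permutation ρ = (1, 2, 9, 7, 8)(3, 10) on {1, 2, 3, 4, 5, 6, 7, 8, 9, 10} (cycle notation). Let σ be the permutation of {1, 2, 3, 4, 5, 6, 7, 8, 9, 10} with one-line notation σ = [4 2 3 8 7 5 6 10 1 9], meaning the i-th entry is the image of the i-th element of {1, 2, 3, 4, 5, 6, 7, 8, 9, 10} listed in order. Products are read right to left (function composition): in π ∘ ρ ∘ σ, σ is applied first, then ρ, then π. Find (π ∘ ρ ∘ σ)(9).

6

Apply the permutations in order: σ(9) = 1, then ρ(1) = 2, then π(2) = 6. So (π ∘ ρ ∘ σ)(9) = 6.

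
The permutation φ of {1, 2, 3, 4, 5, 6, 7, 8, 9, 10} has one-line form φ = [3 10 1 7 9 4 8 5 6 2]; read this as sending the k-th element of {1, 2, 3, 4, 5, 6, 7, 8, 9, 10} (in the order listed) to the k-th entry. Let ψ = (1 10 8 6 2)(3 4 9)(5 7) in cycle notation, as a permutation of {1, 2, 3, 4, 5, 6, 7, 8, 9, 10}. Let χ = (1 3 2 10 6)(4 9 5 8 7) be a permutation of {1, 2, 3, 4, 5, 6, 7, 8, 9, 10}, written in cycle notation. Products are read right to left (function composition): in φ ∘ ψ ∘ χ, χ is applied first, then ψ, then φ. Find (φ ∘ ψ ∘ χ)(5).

4

Chase 5: χ(5) = 8; ψ(8) = 6; φ(6) = 4. Hence (φ ∘ ψ ∘ χ)(5) = 4.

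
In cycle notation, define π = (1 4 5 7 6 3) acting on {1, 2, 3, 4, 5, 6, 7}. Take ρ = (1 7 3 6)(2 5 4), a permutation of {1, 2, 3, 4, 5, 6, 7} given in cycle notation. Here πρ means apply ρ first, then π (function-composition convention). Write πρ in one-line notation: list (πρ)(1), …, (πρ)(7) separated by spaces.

(πρ)(x) = π(ρ(x)). Computing each image: π(ρ(1)) = π(7) = 6, π(ρ(2)) = π(5) = 7, π(ρ(3)) = π(6) = 3, π(ρ(4)) = π(2) = 2, π(ρ(5)) = π(4) = 5, π(ρ(6)) = π(1) = 4, π(ρ(7)) = π(3) = 1.
Hence πρ = [6 7 3 2 5 4 1].

6 7 3 2 5 4 1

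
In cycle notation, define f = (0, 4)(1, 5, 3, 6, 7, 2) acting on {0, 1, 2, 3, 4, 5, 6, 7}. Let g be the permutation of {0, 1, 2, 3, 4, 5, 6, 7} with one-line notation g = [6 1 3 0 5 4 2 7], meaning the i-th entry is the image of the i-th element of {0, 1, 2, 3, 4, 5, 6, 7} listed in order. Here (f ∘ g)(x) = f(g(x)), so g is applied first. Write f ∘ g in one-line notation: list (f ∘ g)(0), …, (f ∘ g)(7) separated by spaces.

(f ∘ g)(x) = f(g(x)). Computing each image: f(g(0)) = f(6) = 7, f(g(1)) = f(1) = 5, f(g(2)) = f(3) = 6, f(g(3)) = f(0) = 4, f(g(4)) = f(5) = 3, f(g(5)) = f(4) = 0, f(g(6)) = f(2) = 1, f(g(7)) = f(7) = 2.
Hence f ∘ g = [7 5 6 4 3 0 1 2].

7 5 6 4 3 0 1 2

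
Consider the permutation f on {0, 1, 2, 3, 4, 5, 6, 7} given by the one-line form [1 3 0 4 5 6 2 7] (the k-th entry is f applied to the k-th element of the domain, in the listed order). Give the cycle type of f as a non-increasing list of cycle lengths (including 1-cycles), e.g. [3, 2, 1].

The disjoint cycles are (0, 1, 3, 4, 5, 6, 2)(7), with lengths 7, 1 in non-increasing order.

[7, 1]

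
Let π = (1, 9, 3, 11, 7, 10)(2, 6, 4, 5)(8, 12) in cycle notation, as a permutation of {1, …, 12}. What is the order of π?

12

The cycle type of π is (6, 4, 2).
The order of π is the least common multiple of its cycle lengths: lcm(6, 4, 2) = 12.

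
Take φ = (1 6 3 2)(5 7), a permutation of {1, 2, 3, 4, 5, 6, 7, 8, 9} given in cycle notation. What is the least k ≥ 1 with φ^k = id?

4

The disjoint cycles have lengths 4, 2, 1, 1, 1.
Since disjoint cycles commute, ord(φ) = lcm(4, 2) = 4.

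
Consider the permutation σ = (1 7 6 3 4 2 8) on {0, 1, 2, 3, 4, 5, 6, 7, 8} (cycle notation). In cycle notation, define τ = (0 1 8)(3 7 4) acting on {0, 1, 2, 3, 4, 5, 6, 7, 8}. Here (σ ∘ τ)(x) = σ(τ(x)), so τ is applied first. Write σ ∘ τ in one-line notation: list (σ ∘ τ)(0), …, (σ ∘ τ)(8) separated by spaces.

7 1 8 6 4 5 3 2 0

(σ ∘ τ)(x) = σ(τ(x)). Computing each image: σ(τ(0)) = σ(1) = 7, σ(τ(1)) = σ(8) = 1, σ(τ(2)) = σ(2) = 8, σ(τ(3)) = σ(7) = 6, σ(τ(4)) = σ(3) = 4, σ(τ(5)) = σ(5) = 5, σ(τ(6)) = σ(6) = 3, σ(τ(7)) = σ(4) = 2, σ(τ(8)) = σ(0) = 0.
Hence σ ∘ τ = [7 1 8 6 4 5 3 2 0].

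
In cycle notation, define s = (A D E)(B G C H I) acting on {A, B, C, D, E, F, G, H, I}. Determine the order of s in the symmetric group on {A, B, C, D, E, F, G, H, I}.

15

The disjoint cycles have lengths 5, 3, 1.
Since disjoint cycles commute, ord(s) = lcm(5, 3) = 15.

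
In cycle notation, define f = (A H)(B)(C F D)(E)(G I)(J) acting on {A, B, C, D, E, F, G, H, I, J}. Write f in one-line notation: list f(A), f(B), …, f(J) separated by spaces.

Each element maps to the next entry in its cycle (wrapping to the front): A↦H, B↦B, C↦F, D↦C, E↦E, F↦D, G↦I, H↦A, I↦G, J↦J.
So the one-line form is H B F C E D I A G J.

H B F C E D I A G J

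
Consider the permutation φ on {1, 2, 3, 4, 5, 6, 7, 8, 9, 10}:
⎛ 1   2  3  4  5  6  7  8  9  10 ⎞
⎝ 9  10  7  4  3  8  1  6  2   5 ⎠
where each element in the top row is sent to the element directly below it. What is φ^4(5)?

Tracing 5 → 3 → … returns to 5 after 7 steps, so 5 lies in a 7-cycle (1, 9, 2, 10, 5, 3, 7).
Stepping 4 places around the cycle: 5 → 3 → 7 → 1 → 9.

9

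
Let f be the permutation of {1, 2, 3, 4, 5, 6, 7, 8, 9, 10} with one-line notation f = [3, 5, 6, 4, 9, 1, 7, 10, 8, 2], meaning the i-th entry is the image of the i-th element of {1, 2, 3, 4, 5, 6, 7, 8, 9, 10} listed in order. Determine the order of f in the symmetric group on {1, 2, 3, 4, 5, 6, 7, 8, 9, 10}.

15

The disjoint-cycle form of f has cycle lengths 5, 3, 1, 1.
Since disjoint cycles commute, ord(f) = lcm(5, 3) = 15.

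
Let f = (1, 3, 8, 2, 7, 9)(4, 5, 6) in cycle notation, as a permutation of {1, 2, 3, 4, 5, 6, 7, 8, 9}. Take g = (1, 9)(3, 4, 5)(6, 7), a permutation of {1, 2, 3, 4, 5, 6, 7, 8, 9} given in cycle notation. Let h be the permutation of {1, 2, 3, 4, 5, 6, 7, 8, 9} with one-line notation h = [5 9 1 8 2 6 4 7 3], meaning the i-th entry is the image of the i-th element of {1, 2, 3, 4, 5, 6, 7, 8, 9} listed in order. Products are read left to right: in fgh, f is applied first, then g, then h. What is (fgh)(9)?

3

(fgh)(9) = h(g(f(9))). f(9) = 1, then g(1) = 9, then h(9) = 3, so the result is 3.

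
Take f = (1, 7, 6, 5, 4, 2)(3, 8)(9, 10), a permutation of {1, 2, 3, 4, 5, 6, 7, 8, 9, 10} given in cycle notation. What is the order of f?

6

The cycle type of f is (6, 2, 2).
Since disjoint cycles commute, ord(f) = lcm(6, 2, 2) = 6.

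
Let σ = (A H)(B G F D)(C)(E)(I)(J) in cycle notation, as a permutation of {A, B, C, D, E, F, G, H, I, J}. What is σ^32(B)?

B

B lies in the 4-cycle (B G F D).
On a 4-cycle, σ^4 is the identity, so σ^32 = σ^0 there (32 ≡ 0 mod 4).
So σ^32(B) = B.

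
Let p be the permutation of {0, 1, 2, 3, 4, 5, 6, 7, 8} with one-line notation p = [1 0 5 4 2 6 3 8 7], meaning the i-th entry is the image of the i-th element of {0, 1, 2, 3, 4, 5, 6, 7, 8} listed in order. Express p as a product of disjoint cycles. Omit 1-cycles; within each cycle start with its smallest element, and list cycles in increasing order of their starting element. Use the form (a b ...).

(0 1)(2 5 6 3 4)(7 8)

Start at 0 and follow images: 0 → 1 → 0, giving the cycle (0 1).
Repeating from the next unused element and collecting all non-trivial cycles gives (0 1)(2 5 6 3 4)(7 8).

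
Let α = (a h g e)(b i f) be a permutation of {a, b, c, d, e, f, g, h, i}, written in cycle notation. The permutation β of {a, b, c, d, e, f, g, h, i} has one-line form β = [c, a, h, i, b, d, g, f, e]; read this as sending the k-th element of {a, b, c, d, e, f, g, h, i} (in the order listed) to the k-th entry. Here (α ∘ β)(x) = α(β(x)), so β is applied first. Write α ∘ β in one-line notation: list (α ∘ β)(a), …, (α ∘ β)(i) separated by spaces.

Chase each element through β then α: a → c → c; b → a → h; c → h → g; d → i → f; e → b → i; f → d → d; g → g → e; h → f → b; i → e → a.
So α ∘ β in one-line form is c h g f i d e b a.

c h g f i d e b a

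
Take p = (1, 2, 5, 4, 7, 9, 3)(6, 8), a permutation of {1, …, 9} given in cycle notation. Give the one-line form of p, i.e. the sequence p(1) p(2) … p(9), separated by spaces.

Image by image: 1→2, 2→5, 3→1, 4→7, 5→4, 6→8, 7→9, 8→6, 9→3.
Listing these in domain order gives 2 5 1 7 4 8 9 6 3.

2 5 1 7 4 8 9 6 3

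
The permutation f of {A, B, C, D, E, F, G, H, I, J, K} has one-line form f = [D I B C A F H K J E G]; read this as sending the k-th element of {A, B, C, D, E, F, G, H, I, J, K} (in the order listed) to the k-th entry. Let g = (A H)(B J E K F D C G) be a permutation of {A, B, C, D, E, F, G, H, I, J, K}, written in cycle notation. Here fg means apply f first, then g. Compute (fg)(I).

E

(fg)(I) = g(f(I)). f(I) = J, then g(J) = E. So (fg)(I) = E.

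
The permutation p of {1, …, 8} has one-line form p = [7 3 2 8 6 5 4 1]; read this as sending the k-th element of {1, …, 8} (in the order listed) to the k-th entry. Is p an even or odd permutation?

In disjoint-cycle form the cycle lengths are 4, 2, 2.
A cycle is odd iff its length is even; p has 3 even-length cycles, so sgn(p) = (−1)^3 and p is odd.

odd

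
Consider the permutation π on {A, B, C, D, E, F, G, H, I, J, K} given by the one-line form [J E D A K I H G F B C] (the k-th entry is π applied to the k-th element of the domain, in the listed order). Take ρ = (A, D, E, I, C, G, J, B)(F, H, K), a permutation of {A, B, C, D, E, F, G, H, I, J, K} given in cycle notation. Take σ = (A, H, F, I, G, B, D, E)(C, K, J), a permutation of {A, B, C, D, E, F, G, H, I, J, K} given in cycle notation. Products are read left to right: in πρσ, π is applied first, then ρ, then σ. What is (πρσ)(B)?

(πρσ)(B) = σ(ρ(π(B))). π(B) = E, then ρ(E) = I, then σ(I) = G, so the result is G.

G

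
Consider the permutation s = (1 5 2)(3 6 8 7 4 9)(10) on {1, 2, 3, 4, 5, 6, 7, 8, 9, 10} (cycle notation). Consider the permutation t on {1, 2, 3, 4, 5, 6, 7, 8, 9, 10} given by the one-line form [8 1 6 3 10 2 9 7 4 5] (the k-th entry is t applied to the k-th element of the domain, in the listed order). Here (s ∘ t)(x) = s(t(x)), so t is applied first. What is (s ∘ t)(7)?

3

(s ∘ t)(7) = s(t(7)). t(7) = 9, then s(9) = 3. So (s ∘ t)(7) = 3.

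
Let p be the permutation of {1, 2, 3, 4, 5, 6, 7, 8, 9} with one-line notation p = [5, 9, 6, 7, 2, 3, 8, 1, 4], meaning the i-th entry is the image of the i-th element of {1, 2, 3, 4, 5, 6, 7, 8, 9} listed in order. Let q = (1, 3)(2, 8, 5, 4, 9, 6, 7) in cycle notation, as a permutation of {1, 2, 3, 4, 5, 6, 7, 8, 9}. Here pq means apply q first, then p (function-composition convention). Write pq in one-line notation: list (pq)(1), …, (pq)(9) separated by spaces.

(pq)(x) = p(q(x)). Computing each image: p(q(1)) = p(3) = 6, p(q(2)) = p(8) = 1, p(q(3)) = p(1) = 5, p(q(4)) = p(9) = 4, p(q(5)) = p(4) = 7, p(q(6)) = p(7) = 8, p(q(7)) = p(2) = 9, p(q(8)) = p(5) = 2, p(q(9)) = p(6) = 3.
Hence pq = [6 1 5 4 7 8 9 2 3].

6 1 5 4 7 8 9 2 3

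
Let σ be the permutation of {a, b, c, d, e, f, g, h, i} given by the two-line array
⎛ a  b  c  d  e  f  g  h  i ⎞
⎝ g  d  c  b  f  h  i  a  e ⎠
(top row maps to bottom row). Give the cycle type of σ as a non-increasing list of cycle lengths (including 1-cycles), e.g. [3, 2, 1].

The disjoint cycles are (a g i e f h)(b d)(c), with lengths 6, 2, 1 in non-increasing order.

[6, 2, 1]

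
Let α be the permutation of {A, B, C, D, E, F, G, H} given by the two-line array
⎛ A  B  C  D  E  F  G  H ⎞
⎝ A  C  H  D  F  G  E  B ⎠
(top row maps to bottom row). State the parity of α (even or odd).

In disjoint-cycle form the cycle lengths are 3, 3, 1, 1.
A cycle of length ℓ contributes ℓ−1 transpositions, so α is a product of 2 + 2 = 4 transpositions — even.

even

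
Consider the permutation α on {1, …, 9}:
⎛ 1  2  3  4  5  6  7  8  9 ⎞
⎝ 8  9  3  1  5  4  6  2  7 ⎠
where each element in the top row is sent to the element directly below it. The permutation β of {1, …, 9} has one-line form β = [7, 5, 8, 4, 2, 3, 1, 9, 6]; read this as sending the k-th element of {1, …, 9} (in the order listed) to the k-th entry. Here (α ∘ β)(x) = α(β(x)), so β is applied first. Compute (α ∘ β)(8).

(α ∘ β)(8) = α(β(8)). β(8) = 9, then α(9) = 7. So (α ∘ β)(8) = 7.

7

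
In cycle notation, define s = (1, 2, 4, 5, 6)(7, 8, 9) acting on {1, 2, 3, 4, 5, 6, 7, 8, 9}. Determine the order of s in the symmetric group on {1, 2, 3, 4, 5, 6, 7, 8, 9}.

15

The cycle type of s is (5, 3, 1).
The order is lcm(5, 3) = 15.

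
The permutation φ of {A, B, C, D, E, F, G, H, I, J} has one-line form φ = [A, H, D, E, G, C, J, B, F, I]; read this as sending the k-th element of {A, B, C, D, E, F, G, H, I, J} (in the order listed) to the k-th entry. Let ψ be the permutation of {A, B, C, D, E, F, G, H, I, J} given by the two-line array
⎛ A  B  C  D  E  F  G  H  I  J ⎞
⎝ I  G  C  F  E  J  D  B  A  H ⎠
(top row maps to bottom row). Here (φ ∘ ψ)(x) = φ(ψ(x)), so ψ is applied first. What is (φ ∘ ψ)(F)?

I

(φ ∘ ψ)(F) = φ(ψ(F)). ψ(F) = J, then φ(J) = I. So (φ ∘ ψ)(F) = I.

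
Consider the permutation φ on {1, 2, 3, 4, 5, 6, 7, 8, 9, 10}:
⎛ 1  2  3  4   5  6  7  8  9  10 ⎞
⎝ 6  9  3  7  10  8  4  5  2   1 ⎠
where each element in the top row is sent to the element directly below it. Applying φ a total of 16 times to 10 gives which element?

Tracing 10 → 1 → … returns to 10 after 5 steps, so 10 lies in a 5-cycle (1, 6, 8, 5, 10).
Powers repeat with period 5 on this cycle, and 16 mod 5 = 1, so φ^16(10) = φ^1(10).
Stepping 1 place around the cycle: 10 → 1.

1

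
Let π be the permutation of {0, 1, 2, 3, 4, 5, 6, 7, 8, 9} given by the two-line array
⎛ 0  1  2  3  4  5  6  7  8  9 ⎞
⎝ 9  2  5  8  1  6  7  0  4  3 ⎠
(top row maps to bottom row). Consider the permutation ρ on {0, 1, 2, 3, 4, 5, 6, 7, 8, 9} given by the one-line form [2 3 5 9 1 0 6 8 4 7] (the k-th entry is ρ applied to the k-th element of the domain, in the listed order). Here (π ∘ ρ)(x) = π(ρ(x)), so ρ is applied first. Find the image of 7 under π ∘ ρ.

(π ∘ ρ)(7) = π(ρ(7)). ρ(7) = 8, then π(8) = 4. So (π ∘ ρ)(7) = 4.

4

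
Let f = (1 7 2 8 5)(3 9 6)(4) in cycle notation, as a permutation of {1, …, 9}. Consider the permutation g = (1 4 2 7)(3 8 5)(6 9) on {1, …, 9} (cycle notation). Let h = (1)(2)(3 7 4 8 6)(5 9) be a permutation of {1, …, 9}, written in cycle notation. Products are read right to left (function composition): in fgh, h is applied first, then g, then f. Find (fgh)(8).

(fgh)(8) = f(g(h(8))). h(8) = 6, then g(6) = 9, then f(9) = 6, so the result is 6.

6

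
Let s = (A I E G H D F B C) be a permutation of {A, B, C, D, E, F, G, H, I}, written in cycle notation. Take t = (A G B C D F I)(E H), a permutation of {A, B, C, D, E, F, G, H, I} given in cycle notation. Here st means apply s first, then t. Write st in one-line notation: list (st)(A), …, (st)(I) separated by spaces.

A D G I B C E F H

(st)(x) = t(s(x)). Computing each image: t(s(A)) = t(I) = A, t(s(B)) = t(C) = D, t(s(C)) = t(A) = G, t(s(D)) = t(F) = I, t(s(E)) = t(G) = B, t(s(F)) = t(B) = C, t(s(G)) = t(H) = E, t(s(H)) = t(D) = F, t(s(I)) = t(E) = H.
Hence st = [A D G I B C E F H].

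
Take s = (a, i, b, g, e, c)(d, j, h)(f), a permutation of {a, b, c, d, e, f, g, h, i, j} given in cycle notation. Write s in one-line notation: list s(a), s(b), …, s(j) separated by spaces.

Each element maps to the next entry in its cycle (wrapping to the front): a↦i, b↦g, c↦a, d↦j, e↦c, f↦f, g↦e, h↦d, i↦b, j↦h.
So the one-line form is i g a j c f e d b h.

i g a j c f e d b h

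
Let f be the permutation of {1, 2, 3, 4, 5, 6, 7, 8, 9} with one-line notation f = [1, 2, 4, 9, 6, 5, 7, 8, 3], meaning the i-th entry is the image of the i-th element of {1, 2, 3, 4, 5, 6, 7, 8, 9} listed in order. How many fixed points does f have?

4

The fixed points (elements with f(x) = x) are {1, 2, 7, 8}, so there are 4.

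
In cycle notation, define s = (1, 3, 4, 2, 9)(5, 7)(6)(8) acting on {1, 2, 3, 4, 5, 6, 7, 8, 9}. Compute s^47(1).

1 lies in the 5-cycle (1, 3, 4, 2, 9).
Powers repeat with period 5 on this cycle, and 47 mod 5 = 2, so s^47(1) = s^2(1).
Stepping 2 places around the cycle: 1 → 3 → 4.

4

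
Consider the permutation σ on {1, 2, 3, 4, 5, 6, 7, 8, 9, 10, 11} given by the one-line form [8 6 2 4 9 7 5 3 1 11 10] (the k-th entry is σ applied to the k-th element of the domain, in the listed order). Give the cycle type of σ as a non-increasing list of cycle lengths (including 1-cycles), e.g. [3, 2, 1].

The disjoint cycles are (1 8 3 2 6 7 5 9)(4)(10 11), with lengths 8, 2, 1 in non-increasing order.

[8, 2, 1]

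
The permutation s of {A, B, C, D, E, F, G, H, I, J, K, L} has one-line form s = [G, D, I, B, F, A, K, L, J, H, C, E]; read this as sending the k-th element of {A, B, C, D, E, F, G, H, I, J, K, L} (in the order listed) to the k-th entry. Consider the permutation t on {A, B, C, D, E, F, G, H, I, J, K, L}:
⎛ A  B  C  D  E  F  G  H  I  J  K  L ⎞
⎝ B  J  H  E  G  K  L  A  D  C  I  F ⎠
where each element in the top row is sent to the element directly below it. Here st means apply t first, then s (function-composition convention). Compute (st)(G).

t(G) = L, then s(L) = E; composing gives (st)(G) = E.

E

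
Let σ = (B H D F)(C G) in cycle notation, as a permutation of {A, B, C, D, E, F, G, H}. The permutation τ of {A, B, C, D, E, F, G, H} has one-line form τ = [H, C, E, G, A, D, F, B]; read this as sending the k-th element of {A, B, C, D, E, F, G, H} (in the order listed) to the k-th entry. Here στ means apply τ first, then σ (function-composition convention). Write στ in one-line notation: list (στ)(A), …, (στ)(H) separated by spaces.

D G E C A F B H

For each element, apply τ then σ: A → H → D; B → C → G; C → E → E; D → G → C; E → A → A; F → D → F; G → F → B; H → B → H.
So στ in one-line form is D G E C A F B H.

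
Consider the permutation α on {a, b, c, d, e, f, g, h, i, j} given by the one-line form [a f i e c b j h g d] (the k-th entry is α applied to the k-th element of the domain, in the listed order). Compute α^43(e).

Tracing e → c → … returns to e after 6 steps, so e lies in a 6-cycle (c i g j d e).
On a 6-cycle, α^6 is the identity, so α^43 = α^1 there (43 ≡ 1 mod 6).
Stepping 1 place around the cycle: e → c.

c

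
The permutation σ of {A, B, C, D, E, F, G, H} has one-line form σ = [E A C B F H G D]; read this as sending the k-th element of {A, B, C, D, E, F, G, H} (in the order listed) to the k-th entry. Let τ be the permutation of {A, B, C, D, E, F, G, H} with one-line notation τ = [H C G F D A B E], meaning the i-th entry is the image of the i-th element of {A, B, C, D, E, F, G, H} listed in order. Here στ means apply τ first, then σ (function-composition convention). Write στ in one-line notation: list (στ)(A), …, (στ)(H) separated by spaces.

Chase each element through τ then σ: A → H → D; B → C → C; C → G → G; D → F → H; E → D → B; F → A → E; G → B → A; H → E → F.
So στ in one-line form is D C G H B E A F.

D C G H B E A F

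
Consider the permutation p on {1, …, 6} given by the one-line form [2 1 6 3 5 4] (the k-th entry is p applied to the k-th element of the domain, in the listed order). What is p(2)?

2 is element number 2 of the domain, and entry number 2 of the one-line form is 1, so p(2) = 1.

1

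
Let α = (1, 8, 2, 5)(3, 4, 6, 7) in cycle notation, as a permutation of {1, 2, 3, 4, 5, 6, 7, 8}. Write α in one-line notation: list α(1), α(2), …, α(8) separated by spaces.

8 5 4 6 1 7 3 2

Reading each image from the cycles: 1→8, 2→5, 3→4, 4→6, 5→1, 6→7, 7→3, 8→2.
So the one-line form is 8 5 4 6 1 7 3 2.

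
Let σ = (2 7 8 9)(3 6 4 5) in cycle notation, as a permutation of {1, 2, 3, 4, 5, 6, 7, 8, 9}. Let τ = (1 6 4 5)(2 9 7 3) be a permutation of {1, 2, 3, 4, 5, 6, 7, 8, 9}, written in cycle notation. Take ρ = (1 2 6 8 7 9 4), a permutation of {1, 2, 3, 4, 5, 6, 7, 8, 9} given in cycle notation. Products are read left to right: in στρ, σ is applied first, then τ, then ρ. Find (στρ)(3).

1

Apply the permutations in order: σ(3) = 6, then τ(6) = 4, then ρ(4) = 1. So (στρ)(3) = 1.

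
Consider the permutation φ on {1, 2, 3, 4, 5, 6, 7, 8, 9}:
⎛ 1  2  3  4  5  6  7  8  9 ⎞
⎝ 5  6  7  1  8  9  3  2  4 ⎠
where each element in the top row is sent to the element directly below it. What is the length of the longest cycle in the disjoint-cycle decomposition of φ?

Decomposing into disjoint cycles gives (1 5 8 2 6 9 4)(3 7); the longest has length 7.

7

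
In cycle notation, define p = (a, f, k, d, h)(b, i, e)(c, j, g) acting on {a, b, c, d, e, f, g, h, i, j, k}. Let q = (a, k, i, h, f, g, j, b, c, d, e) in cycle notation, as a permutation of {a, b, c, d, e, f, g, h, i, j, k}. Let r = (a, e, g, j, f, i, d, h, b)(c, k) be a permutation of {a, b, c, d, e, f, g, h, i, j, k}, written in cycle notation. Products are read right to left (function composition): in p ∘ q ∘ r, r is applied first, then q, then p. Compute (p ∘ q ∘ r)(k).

h

Apply the permutations in order: r(k) = c, then q(c) = d, then p(d) = h. So (p ∘ q ∘ r)(k) = h.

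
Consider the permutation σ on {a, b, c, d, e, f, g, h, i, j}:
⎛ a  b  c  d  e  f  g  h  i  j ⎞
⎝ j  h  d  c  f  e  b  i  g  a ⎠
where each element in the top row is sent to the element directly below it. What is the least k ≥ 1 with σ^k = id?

4

Decomposing into disjoint cycles gives cycle lengths 4, 2, 2, 2.
The order is lcm(4, 2, 2, 2) = 4.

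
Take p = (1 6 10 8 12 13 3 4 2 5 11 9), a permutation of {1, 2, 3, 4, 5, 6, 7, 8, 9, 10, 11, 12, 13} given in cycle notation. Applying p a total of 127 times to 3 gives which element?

3 lies in the 12-cycle (1 6 10 8 12 13 3 4 2 5 11 9).
Since the cycle has length 12, p^127 acts on it the same as p^7 (127 mod 12 = 7).
Advancing 7 steps from 3: 3 → 4 → 2 → 5 → 11 → 9 → 1 → 6.

6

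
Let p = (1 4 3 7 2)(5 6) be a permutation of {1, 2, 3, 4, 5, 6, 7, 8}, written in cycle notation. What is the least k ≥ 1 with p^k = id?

10

The disjoint cycles have lengths 5, 2, 1.
The order is lcm(5, 2) = 10.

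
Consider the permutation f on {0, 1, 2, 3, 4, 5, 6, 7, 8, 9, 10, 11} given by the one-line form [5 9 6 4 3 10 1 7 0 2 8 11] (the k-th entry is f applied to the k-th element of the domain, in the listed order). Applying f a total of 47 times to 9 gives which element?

Tracing 9 → 2 → … returns to 9 after 4 steps, so 9 lies in a 4-cycle (1, 9, 2, 6).
Since the cycle has length 4, f^47 acts on it the same as f^3 (47 mod 4 = 3).
Advancing 3 steps from 9: 9 → 2 → 6 → 1.

1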